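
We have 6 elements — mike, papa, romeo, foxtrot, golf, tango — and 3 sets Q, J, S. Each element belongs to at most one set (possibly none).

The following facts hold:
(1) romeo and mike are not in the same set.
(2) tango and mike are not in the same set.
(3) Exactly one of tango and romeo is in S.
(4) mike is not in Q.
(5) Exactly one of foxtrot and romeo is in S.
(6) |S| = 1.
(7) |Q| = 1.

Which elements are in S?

S = {romeo}

From (4): mike ∉ Q.
Suppose mike ∈ S: no assignment then satisfies all the clues, so mike ∉ S.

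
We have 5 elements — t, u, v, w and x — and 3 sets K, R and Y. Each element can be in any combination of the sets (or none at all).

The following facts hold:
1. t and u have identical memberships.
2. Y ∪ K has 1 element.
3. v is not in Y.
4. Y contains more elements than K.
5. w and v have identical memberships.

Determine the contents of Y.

Y = {x}

From (3): v ∉ Y.
(5): w matches v: w ∉ Y.
Suppose t ∈ Y: no assignment then satisfies all the clues, so t ∉ Y.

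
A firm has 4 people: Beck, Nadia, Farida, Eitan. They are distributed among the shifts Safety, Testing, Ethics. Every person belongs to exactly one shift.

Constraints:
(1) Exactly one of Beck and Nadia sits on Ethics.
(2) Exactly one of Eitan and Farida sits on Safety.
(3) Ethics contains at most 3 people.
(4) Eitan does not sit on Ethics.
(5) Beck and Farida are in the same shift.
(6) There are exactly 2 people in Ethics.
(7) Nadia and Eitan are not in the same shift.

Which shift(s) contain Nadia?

From (4): Eitan ∉ Ethics.
Suppose Nadia ∈ Safety: no assignment then satisfies all the clues, so Nadia ∉ Safety.

Nadia: Testing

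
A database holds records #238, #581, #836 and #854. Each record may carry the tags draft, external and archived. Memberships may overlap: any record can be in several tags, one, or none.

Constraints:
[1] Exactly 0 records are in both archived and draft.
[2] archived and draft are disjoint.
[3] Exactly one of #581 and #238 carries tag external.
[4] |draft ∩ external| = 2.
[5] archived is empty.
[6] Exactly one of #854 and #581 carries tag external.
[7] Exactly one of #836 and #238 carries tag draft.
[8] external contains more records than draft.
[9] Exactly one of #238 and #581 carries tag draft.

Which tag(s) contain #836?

#836: external

(5): archived already has 0, so the rest are out.
Suppose #836 ∈ draft: no assignment then satisfies all the clues, so #836 ∉ draft.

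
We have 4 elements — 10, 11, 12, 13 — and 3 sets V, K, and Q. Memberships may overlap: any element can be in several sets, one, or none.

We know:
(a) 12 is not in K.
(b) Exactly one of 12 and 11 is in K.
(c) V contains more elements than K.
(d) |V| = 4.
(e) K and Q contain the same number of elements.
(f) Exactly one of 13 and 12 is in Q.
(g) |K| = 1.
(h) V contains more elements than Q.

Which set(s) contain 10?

From (a): 12 ∉ K.
(b) (exactly one): 11 ∈ K.
(d): only 4 candidates remain for V, so all are in.
(g): K already has 1, so the rest are out.
Suppose 10 ∈ Q: no assignment then satisfies all the clues, so 10 ∉ Q.

10: V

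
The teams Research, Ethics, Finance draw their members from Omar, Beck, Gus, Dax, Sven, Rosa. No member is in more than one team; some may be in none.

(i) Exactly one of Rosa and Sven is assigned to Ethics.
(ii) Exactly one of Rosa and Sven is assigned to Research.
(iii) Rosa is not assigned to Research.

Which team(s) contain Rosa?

Rosa: Ethics

From (iii): Rosa ∉ Research.
(ii) (exactly one): Sven ∈ Research.
(i) (exactly one): Rosa ∈ Ethics.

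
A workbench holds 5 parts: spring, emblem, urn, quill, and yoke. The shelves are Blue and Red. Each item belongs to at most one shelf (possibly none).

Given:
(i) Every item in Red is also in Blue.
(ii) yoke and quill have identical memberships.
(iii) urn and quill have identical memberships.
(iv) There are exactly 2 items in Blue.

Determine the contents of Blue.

Blue = {emblem, spring}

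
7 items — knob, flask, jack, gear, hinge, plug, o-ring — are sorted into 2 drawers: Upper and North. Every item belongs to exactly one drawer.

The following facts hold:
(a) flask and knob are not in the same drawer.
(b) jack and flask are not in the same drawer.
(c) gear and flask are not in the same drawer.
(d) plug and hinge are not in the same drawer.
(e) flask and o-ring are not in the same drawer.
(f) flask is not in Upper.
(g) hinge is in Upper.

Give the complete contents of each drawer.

Upper = {gear, hinge, jack, knob, o-ring}; North = {flask, plug}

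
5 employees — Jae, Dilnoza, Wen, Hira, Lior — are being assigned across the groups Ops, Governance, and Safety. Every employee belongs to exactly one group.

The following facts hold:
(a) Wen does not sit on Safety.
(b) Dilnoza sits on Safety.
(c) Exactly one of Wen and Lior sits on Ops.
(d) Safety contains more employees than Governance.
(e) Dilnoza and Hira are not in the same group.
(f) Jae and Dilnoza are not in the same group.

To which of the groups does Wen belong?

Wen: Ops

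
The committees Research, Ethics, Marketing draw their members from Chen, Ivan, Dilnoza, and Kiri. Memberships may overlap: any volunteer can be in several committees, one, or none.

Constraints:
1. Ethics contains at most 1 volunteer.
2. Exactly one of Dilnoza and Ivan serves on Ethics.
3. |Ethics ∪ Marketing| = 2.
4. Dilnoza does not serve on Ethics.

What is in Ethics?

Ethics = {Ivan}

From (4): Dilnoza ∉ Ethics.
(2) (exactly one): Ivan ∈ Ethics.
(1): Ethics already has 1, so the rest are out.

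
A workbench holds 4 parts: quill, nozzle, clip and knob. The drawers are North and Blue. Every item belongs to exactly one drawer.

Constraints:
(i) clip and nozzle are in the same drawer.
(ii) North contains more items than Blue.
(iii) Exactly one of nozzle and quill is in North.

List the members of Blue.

Blue = {quill}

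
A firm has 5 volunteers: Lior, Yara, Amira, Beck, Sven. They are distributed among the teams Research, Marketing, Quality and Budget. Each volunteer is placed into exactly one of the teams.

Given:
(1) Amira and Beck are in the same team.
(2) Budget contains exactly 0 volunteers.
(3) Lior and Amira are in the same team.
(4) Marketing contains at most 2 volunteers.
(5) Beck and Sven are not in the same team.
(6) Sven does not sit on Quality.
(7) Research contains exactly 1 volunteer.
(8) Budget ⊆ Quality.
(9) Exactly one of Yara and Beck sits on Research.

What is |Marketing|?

1

From (6): Sven ∉ Quality.
(2): Budget already has 0, so the rest are out.
Suppose Lior ∈ Research: no assignment then satisfies all the clues, so Lior ∉ Research.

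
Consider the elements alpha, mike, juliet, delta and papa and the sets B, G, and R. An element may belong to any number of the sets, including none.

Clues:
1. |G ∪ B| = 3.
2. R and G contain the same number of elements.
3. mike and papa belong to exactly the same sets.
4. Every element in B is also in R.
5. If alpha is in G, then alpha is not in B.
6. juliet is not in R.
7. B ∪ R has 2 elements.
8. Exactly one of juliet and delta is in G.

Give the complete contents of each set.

B = {delta}; G = {alpha, juliet}; R = {alpha, delta}

From (6): juliet ∉ R.
(4) contrapositive: juliet ∉ B.
Suppose alpha ∈ B: no assignment then satisfies all the clues, so alpha ∉ B.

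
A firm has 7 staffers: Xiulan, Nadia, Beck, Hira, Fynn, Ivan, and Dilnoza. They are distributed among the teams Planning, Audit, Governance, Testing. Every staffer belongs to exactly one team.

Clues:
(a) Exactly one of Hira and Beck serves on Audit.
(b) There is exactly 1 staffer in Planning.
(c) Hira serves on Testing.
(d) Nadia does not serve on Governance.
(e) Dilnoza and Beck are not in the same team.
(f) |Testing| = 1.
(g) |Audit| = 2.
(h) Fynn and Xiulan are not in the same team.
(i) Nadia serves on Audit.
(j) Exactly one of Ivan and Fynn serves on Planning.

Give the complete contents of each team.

Planning = {Fynn}; Audit = {Beck, Nadia}; Governance = {Dilnoza, Ivan, Xiulan}; Testing = {Hira}

From (c): Hira ∈ Testing.
From (d): Nadia ∉ Governance.
From (i): Nadia ∈ Audit.
(a) (exactly one): Beck ∈ Audit.
(e): Dilnoza ∉ Audit.
(f): Testing already has 1, so the rest are out.
(g): Audit already has 2, so the rest are out.
Suppose Xiulan ∈ Planning: no assignment then satisfies all the clues, so Xiulan ∉ Planning.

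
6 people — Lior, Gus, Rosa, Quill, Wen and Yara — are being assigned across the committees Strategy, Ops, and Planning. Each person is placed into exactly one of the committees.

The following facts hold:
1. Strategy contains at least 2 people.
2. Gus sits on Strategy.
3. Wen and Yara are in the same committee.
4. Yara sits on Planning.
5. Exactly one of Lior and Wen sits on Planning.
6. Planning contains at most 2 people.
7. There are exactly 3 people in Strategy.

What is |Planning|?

From (2): Gus ∈ Strategy.
From (4): Yara ∈ Planning.
(3): Wen matches Yara: Wen ∉ Strategy.
(3): Wen matches Yara: Wen ∉ Ops.
(3): Wen matches Yara: Wen ∈ Planning.
(5) (exactly one): Lior ∉ Planning.
(6): Planning already has 2, so the rest are out.

2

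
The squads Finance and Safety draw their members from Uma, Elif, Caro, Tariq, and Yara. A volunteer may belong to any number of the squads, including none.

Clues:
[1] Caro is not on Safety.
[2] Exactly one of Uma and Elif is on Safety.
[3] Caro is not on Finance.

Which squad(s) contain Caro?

From (1): Caro ∉ Safety.
From (3): Caro ∉ Finance.

Caro: none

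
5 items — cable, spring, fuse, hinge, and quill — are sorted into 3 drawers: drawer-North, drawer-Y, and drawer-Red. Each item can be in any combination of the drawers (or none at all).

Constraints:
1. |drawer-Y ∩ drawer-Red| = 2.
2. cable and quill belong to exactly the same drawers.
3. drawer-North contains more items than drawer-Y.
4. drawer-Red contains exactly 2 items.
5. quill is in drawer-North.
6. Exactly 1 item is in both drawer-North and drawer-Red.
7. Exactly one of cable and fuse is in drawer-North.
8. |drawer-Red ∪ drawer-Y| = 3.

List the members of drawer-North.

drawer-North = {cable, hinge, quill, spring}

From (5): quill ∈ drawer-North.
(2): cable matches quill: cable ∈ drawer-North.
(7) (exactly one): fuse ∉ drawer-North.
Suppose spring ∉ drawer-North: no assignment then satisfies all the clues, so spring ∈ drawer-North.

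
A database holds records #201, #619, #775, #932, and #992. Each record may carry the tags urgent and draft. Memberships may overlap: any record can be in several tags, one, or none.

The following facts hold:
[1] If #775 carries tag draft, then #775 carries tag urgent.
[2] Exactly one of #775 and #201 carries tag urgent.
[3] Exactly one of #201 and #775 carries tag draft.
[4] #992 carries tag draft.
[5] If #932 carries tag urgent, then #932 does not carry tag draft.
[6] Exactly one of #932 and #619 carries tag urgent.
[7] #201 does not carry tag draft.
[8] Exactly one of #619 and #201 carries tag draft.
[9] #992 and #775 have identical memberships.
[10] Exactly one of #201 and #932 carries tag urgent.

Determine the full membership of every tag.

urgent = {#775, #932, #992}; draft = {#619, #775, #992}

From (4): #992 ∈ draft.
From (7): #201 ∉ draft.
(3) (exactly one): #775 ∈ draft.
(8) (exactly one): #619 ∈ draft.
(1): #775 ∈ urgent.
(2) (exactly one): #201 ∉ urgent.
(9): #992 matches #775: #992 ∈ urgent.
(10) (exactly one): #932 ∈ urgent.
(5): #932 ∉ draft.
(6) (exactly one): #619 ∉ urgent.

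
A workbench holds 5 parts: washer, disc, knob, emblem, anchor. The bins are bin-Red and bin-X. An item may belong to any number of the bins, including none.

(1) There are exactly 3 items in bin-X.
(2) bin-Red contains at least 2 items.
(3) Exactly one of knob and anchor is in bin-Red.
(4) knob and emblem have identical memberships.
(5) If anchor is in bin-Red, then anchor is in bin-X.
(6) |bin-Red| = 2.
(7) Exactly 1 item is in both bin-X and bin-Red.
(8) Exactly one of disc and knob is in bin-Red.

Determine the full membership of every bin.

bin-Red = {anchor, disc}; bin-X = {anchor, emblem, knob}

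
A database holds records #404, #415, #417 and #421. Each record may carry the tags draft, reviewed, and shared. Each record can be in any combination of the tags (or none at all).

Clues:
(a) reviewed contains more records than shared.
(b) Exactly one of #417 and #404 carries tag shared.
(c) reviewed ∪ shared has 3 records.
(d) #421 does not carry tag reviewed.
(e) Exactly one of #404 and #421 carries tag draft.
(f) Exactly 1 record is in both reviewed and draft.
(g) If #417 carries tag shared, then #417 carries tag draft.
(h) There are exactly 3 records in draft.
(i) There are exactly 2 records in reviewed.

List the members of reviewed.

From (d): #421 ∉ reviewed.
Suppose #404 ∉ reviewed: no assignment then satisfies all the clues, so #404 ∈ reviewed.

reviewed = {#404, #415}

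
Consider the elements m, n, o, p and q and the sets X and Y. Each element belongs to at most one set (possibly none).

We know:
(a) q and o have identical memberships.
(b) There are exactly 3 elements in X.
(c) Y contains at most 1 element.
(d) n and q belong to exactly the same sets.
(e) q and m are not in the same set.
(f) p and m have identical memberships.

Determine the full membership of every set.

X = {n, o, q}; Y = {}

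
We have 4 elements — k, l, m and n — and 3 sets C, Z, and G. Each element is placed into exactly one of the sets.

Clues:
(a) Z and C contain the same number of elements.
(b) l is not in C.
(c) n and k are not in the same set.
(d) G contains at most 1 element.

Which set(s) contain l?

l: Z

From (b): l ∉ C.
Suppose l ∉ Z: no assignment then satisfies all the clues, so l ∈ Z.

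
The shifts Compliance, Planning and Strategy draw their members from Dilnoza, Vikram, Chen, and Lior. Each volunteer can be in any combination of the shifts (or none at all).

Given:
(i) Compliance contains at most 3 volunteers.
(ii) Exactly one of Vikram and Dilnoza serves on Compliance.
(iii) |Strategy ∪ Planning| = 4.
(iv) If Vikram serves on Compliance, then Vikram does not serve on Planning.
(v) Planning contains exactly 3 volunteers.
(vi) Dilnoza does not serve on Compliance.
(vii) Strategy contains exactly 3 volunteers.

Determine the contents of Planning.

Planning = {Chen, Dilnoza, Lior}

From (vi): Dilnoza ∉ Compliance.
(ii) (exactly one): Vikram ∈ Compliance.
(iv): Vikram ∉ Planning.
(v): only 3 candidates remain for Planning, so all are in.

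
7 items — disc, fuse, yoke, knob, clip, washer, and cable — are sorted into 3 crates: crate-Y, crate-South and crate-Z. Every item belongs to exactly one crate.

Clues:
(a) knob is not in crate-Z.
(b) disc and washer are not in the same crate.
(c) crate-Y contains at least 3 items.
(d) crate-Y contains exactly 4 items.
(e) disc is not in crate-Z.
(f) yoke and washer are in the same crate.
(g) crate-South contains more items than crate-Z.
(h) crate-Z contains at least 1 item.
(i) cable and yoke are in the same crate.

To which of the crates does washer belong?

washer: crate-Y

From (a): knob ∉ crate-Z.
From (e): disc ∉ crate-Z.
Suppose washer ∉ crate-Y: no assignment then satisfies all the clues, so washer ∈ crate-Y.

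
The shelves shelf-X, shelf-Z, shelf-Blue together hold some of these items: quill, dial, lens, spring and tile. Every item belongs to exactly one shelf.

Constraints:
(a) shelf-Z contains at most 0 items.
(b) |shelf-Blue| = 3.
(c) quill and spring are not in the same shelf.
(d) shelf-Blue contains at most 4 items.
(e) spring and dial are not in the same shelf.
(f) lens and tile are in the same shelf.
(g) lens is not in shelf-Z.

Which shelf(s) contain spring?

spring: shelf-Blue

From (g): lens ∉ shelf-Z.
(a): shelf-Z already has 0, so the rest are out.
Suppose spring ∈ shelf-X: no assignment then satisfies all the clues, so spring ∉ shelf-X.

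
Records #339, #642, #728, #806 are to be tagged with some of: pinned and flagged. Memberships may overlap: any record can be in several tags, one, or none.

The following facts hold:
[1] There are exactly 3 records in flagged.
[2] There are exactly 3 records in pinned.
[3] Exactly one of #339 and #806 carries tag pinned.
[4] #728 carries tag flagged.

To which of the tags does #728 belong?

From (4): #728 ∈ flagged.
Suppose #728 ∉ pinned: no assignment then satisfies all the clues, so #728 ∈ pinned.

#728: flagged, pinned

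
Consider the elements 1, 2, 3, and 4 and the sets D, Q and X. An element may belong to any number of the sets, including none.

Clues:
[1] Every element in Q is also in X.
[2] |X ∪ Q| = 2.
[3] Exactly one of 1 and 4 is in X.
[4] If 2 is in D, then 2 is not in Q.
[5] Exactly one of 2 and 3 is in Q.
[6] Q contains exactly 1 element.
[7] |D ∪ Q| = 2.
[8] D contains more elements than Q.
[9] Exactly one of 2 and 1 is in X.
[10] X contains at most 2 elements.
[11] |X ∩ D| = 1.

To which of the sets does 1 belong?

1: X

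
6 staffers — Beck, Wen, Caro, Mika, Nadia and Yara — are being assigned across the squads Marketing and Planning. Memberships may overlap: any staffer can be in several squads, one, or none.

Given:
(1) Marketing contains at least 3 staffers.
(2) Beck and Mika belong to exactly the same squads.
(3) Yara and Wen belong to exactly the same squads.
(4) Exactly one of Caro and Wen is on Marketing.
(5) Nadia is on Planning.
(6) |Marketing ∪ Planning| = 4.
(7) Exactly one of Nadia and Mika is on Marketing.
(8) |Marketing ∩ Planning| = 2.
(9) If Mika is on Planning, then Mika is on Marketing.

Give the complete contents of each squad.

Marketing = {Beck, Caro, Mika}; Planning = {Beck, Mika, Nadia}

From (5): Nadia ∈ Planning.
Suppose Beck ∉ Marketing: no assignment then satisfies all the clues, so Beck ∈ Marketing.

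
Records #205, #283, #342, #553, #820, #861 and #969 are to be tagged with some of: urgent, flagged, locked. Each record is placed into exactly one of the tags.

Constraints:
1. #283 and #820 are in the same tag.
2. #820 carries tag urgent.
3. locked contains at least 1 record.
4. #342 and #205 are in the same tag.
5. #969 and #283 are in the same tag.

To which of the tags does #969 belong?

#969: urgent

From (2): #820 ∈ urgent.
(1): #283 matches #820: #283 ∈ urgent.
(5): #969 matches #283: #969 ∈ urgent.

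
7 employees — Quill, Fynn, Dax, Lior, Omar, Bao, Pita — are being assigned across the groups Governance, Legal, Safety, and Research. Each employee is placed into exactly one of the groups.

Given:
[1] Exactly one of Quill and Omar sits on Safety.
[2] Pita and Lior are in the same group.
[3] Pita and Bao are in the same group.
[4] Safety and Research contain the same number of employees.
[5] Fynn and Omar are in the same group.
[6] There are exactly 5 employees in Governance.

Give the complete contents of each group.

Governance = {Bao, Fynn, Lior, Omar, Pita}; Legal = {}; Safety = {Quill}; Research = {Dax}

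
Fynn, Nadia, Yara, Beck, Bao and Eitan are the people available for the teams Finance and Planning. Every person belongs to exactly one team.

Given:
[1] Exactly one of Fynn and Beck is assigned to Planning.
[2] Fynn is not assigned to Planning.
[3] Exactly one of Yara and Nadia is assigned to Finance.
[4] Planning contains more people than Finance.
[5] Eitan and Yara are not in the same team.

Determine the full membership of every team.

Finance = {Fynn, Yara}; Planning = {Bao, Beck, Eitan, Nadia}

From (2): Fynn ∉ Planning.
(1) (exactly one): Beck ∈ Planning.
Only one team left: Fynn ∈ Finance.
Suppose Nadia ∈ Finance: no assignment then satisfies all the clues, so Nadia ∉ Finance.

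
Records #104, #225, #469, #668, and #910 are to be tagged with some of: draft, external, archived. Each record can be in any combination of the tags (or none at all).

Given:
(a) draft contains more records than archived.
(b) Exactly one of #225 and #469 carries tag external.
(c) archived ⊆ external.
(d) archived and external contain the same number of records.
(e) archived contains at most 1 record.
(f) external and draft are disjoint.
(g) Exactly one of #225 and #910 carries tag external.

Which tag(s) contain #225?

#225: archived, external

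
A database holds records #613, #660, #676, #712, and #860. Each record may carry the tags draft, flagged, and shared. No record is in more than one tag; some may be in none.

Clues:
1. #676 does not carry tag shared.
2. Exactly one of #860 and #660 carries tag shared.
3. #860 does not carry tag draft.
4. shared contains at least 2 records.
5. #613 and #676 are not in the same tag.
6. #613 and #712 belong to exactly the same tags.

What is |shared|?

3

From (1): #676 ∉ shared.
From (3): #860 ∉ draft.
Suppose #613 ∈ draft: no assignment then satisfies all the clues, so #613 ∉ draft.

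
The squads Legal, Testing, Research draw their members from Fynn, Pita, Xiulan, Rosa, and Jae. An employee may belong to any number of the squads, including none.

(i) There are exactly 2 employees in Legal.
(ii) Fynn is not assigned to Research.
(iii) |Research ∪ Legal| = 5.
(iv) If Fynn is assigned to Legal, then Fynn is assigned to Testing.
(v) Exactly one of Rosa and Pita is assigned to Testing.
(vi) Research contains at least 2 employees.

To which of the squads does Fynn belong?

Fynn: Legal, Testing

From (ii): Fynn ∉ Research.
Suppose Fynn ∉ Legal: no assignment then satisfies all the clues, so Fynn ∈ Legal.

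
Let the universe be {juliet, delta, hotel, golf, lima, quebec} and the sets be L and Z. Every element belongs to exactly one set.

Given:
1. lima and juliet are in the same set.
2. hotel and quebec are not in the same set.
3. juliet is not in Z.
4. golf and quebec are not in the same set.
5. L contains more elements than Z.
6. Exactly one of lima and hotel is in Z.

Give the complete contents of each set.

L = {delta, juliet, lima, quebec}; Z = {golf, hotel}

From (3): juliet ∉ Z.
(1): lima matches juliet: lima ∉ Z.
(6) (exactly one): hotel ∈ Z.
Only one set left: juliet ∈ L.
Only one set left: lima ∈ L.
(2): quebec ∉ Z.
Only one set left: quebec ∈ L.
(4): golf ∉ L.
Only one set left: golf ∈ Z.
Suppose delta ∉ L: no assignment then satisfies all the clues, so delta ∈ L.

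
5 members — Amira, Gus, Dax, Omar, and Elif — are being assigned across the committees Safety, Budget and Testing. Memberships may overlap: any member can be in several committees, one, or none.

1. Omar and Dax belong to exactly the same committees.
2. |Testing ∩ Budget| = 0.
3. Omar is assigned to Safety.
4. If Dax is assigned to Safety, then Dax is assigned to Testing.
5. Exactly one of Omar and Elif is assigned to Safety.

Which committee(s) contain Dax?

From (3): Omar ∈ Safety.
(1): Dax matches Omar: Dax ∈ Safety.
(4): Dax ∈ Testing.
(5) (exactly one): Elif ∉ Safety.
(1): Omar matches Dax: Omar ∈ Testing.
Suppose Dax ∈ Budget: no assignment then satisfies all the clues, so Dax ∉ Budget.

Dax: Safety, Testing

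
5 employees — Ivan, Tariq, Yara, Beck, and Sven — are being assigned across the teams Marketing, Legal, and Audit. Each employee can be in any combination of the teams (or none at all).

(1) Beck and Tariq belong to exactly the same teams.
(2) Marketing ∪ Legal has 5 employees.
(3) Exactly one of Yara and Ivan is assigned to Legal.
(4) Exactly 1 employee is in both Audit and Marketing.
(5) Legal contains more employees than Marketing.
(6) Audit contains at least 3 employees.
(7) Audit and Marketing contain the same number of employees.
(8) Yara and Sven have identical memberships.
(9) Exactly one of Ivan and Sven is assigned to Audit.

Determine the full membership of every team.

Marketing = {Ivan, Sven, Yara}; Legal = {Beck, Sven, Tariq, Yara}; Audit = {Beck, Ivan, Tariq}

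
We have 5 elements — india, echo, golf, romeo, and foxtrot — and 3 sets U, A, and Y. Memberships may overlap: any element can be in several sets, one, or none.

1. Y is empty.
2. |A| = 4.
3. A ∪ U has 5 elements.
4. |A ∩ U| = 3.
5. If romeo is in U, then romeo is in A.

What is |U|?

4

(1): Y already has 0, so the rest are out.
Suppose romeo ∉ A: no assignment then satisfies all the clues, so romeo ∈ A.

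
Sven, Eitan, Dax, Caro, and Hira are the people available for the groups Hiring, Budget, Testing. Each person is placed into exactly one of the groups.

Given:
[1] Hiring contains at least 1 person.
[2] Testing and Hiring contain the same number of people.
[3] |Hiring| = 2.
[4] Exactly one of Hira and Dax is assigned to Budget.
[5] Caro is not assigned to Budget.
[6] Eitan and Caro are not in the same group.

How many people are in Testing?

From (5): Caro ∉ Budget.
Suppose Sven ∈ Budget: no assignment then satisfies all the clues, so Sven ∉ Budget.

2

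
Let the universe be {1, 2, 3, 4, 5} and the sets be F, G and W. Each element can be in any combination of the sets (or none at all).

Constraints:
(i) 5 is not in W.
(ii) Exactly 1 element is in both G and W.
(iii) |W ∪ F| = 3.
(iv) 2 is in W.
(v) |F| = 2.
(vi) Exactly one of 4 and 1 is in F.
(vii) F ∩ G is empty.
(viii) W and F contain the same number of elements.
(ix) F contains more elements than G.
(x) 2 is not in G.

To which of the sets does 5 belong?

5: none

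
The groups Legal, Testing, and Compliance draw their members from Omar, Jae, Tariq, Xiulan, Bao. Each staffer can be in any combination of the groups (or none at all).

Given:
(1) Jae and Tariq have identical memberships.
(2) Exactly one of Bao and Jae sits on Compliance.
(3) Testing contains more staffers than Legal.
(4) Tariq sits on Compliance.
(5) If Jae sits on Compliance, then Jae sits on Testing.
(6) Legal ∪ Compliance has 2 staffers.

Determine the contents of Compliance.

Compliance = {Jae, Tariq}

From (4): Tariq ∈ Compliance.
(1): Jae matches Tariq: Jae ∈ Compliance.
(2) (exactly one): Bao ∉ Compliance.
(5): Jae ∈ Testing.
(1): Tariq matches Jae: Tariq ∈ Testing.
Suppose Omar ∈ Compliance: no assignment then satisfies all the clues, so Omar ∉ Compliance.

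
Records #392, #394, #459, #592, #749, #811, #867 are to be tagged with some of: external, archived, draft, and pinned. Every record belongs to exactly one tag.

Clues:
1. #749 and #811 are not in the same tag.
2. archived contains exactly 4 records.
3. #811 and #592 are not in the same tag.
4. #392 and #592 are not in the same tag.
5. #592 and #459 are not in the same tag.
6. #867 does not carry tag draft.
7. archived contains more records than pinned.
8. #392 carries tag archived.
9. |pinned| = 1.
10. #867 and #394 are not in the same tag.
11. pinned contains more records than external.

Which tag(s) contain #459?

#459: archived

From (6): #867 ∉ draft.
From (8): #392 ∈ archived.
(4): #592 ∉ archived.
Suppose #459 ∈ external: no assignment then satisfies all the clues, so #459 ∉ external.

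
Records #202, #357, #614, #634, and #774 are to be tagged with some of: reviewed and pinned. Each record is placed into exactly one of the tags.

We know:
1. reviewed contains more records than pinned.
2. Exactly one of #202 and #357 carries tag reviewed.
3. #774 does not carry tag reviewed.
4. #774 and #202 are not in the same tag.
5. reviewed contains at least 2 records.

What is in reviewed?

reviewed = {#202, #614, #634}

From (3): #774 ∉ reviewed.
Only one tag left: #774 ∈ pinned.
(4): #202 ∉ pinned.
Only one tag left: #202 ∈ reviewed.
(2) (exactly one): #357 ∉ reviewed.
Only one tag left: #357 ∈ pinned.
Suppose #614 ∉ reviewed: no assignment then satisfies all the clues, so #614 ∈ reviewed.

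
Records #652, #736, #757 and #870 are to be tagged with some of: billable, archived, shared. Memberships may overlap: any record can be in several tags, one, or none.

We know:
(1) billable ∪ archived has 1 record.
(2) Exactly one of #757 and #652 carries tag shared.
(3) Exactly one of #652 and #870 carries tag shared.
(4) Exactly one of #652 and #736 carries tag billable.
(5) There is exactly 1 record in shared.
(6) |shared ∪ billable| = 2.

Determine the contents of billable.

billable = {#736}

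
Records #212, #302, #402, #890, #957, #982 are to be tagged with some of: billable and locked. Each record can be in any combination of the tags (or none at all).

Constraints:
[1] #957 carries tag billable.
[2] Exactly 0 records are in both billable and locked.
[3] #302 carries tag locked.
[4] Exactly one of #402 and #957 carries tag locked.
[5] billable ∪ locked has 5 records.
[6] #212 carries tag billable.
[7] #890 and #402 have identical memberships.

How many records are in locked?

3

From (1): #957 ∈ billable.
From (3): #302 ∈ locked.
From (6): #212 ∈ billable.
Suppose #212 ∈ locked: no assignment then satisfies all the clues, so #212 ∉ locked.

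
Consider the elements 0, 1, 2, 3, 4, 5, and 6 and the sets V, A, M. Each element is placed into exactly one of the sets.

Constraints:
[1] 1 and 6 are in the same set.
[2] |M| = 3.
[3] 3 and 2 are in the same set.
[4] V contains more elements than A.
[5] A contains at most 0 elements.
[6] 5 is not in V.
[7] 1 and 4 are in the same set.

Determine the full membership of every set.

V = {0, 1, 4, 6}; A = {}; M = {2, 3, 5}

From (6): 5 ∉ V.
(5): A already has 0, so the rest are out.
Only one set left: 5 ∈ M.
Suppose 0 ∉ V: no assignment then satisfies all the clues, so 0 ∈ V.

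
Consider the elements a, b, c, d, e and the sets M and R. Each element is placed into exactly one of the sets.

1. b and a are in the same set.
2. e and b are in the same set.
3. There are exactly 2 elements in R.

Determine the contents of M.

M = {a, b, e}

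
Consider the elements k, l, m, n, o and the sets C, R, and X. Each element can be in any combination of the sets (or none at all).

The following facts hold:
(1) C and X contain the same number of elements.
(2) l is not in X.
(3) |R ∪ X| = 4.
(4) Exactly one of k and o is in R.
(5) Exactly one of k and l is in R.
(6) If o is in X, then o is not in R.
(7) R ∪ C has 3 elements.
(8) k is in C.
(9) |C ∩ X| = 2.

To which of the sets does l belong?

l: none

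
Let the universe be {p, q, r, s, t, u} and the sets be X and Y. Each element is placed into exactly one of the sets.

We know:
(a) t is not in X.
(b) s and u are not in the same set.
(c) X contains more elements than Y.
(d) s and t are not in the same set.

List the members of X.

X = {p, q, r, s}

From (a): t ∉ X.
Only one set left: t ∈ Y.
(d): s ∉ Y.
Only one set left: s ∈ X.
(b): u ∉ X.
Only one set left: u ∈ Y.
Suppose p ∉ X: no assignment then satisfies all the clues, so p ∈ X.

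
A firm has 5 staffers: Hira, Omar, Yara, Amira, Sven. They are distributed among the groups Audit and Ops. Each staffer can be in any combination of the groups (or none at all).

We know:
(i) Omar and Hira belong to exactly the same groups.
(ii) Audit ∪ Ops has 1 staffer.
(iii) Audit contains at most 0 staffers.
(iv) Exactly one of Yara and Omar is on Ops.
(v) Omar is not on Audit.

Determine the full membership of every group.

Audit = {}; Ops = {Yara}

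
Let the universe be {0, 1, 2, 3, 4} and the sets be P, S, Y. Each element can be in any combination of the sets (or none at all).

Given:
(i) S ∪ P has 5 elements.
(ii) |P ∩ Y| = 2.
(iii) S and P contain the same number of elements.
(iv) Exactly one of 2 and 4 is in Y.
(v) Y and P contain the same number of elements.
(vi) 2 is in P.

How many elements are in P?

3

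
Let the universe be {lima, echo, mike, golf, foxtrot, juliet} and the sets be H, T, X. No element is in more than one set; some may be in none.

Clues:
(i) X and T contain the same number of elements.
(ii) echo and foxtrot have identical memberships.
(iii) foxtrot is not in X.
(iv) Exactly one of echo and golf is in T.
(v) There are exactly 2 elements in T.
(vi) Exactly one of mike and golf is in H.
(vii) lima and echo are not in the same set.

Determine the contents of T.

T = {echo, foxtrot}

From (iii): foxtrot ∉ X.
(ii): echo matches foxtrot: echo ∉ X.
Suppose lima ∈ T: no assignment then satisfies all the clues, so lima ∉ T.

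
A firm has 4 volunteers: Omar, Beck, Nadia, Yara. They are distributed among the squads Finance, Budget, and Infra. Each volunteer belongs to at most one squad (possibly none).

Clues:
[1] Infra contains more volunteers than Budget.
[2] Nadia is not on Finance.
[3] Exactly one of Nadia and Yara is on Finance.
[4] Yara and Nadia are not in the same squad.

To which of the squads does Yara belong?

From (2): Nadia ∉ Finance.
(3) (exactly one): Yara ∈ Finance.

Yara: Finance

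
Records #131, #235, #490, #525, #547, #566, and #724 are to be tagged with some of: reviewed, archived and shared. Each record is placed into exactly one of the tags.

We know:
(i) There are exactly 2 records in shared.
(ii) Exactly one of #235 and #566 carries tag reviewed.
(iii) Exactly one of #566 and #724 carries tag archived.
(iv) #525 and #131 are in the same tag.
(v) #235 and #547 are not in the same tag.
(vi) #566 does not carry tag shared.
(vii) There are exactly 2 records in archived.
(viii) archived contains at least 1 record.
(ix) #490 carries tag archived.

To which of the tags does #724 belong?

#724: shared

From (vi): #566 ∉ shared.
From (ix): #490 ∈ archived.
Suppose #724 ∈ reviewed: no assignment then satisfies all the clues, so #724 ∉ reviewed.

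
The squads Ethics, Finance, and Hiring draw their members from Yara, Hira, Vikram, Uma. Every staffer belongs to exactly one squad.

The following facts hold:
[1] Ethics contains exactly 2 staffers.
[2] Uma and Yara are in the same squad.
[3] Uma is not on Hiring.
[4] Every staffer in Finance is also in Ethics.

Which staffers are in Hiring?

Hiring = {Hira, Vikram}

From (3): Uma ∉ Hiring.
(2): Yara matches Uma: Yara ∉ Hiring.
Suppose Hira ∉ Hiring: no assignment then satisfies all the clues, so Hira ∈ Hiring.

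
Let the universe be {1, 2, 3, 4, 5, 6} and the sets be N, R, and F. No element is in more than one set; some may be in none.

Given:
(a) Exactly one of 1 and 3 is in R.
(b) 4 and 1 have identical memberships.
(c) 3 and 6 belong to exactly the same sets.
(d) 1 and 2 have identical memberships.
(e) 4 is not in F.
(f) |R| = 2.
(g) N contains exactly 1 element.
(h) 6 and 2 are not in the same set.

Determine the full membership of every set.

N = {5}; R = {3, 6}; F = {}

From (e): 4 ∉ F.
(b): 1 matches 4: 1 ∉ F.
(d): 2 matches 1: 2 ∉ F.
Suppose 1 ∈ N: no assignment then satisfies all the clues, so 1 ∉ N.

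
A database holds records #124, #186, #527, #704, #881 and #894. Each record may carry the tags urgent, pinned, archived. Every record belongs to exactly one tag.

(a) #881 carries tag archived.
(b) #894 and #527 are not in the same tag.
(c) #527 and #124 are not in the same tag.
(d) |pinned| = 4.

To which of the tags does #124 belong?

#124: pinned

From (a): #881 ∈ archived.
Suppose #124 ∈ urgent: no assignment then satisfies all the clues, so #124 ∉ urgent.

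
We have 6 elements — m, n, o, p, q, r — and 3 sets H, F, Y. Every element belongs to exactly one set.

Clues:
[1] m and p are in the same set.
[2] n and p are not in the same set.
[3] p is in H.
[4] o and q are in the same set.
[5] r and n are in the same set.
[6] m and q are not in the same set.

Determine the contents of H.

H = {m, p}

From (3): p ∈ H.
(1): m matches p: m ∈ H.
(2): n ∉ H.
(5): r matches n: r ∉ H.
(6): q ∉ H.
(4): o matches q: o ∉ H.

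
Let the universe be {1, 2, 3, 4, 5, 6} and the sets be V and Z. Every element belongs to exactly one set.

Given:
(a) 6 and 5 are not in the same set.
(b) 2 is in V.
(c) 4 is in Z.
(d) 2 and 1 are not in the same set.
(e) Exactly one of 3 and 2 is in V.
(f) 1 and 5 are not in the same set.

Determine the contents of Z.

From (b): 2 ∈ V.
From (c): 4 ∈ Z.
(d): 1 ∉ V.
(e) (exactly one): 3 ∉ V.
Only one set left: 1 ∈ Z.
Only one set left: 3 ∈ Z.
(f): 5 ∉ Z.
Only one set left: 5 ∈ V.
(a): 6 ∉ V.
Only one set left: 6 ∈ Z.

Z = {1, 3, 4, 6}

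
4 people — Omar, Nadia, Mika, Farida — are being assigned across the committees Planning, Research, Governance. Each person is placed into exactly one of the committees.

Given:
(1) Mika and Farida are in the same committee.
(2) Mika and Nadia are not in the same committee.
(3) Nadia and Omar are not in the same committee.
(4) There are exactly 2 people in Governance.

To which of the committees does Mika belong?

Mika: Governance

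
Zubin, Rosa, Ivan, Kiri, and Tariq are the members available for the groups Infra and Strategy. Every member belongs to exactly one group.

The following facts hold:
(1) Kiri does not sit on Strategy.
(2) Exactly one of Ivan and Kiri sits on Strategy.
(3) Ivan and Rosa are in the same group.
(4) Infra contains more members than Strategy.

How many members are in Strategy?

2

From (1): Kiri ∉ Strategy.
(2) (exactly one): Ivan ∈ Strategy.
(3): Rosa matches Ivan: Rosa ∉ Infra.
(3): Rosa matches Ivan: Rosa ∈ Strategy.
Only one group left: Kiri ∈ Infra.
Suppose Zubin ∉ Infra: no assignment then satisfies all the clues, so Zubin ∈ Infra.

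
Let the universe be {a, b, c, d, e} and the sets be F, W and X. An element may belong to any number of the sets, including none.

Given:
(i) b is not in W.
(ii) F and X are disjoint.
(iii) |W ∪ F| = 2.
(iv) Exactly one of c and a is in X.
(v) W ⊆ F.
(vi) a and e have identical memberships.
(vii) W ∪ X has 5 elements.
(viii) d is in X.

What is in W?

From (i): b ∉ W.
From (viii): d ∈ X.
(ii) (disjoint): d ∉ F.
(v) contrapositive: d ∉ W.
Suppose a ∉ W: no assignment then satisfies all the clues, so a ∈ W.

W = {a, e}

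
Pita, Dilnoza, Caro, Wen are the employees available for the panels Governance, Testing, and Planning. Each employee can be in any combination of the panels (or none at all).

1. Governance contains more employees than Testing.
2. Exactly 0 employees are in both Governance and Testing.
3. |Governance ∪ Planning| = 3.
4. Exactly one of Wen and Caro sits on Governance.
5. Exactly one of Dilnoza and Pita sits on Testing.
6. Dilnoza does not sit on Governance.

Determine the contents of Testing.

Testing = {Dilnoza}

From (6): Dilnoza ∉ Governance.
Suppose Pita ∈ Testing: no assignment then satisfies all the clues, so Pita ∉ Testing.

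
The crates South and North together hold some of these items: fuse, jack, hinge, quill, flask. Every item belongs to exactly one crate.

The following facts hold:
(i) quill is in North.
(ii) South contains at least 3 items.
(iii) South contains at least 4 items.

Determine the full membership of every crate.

South = {flask, fuse, hinge, jack}; North = {quill}

From (i): quill ∈ North.
(iii): only 4 candidates remain for South, so all are in.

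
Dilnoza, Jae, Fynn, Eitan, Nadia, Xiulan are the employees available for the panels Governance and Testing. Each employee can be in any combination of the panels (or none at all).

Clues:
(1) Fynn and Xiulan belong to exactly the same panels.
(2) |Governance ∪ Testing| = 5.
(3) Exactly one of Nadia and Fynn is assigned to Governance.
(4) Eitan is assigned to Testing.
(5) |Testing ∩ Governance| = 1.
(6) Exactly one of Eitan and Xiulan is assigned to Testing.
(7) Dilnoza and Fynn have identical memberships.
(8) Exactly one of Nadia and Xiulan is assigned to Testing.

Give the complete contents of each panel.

Governance = {Dilnoza, Eitan, Fynn, Xiulan}; Testing = {Eitan, Nadia}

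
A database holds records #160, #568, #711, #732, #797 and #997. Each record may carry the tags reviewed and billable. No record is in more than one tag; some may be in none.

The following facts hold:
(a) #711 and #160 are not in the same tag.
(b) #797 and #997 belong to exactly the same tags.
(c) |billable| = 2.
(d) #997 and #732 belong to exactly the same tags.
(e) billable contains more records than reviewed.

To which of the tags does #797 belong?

#797: none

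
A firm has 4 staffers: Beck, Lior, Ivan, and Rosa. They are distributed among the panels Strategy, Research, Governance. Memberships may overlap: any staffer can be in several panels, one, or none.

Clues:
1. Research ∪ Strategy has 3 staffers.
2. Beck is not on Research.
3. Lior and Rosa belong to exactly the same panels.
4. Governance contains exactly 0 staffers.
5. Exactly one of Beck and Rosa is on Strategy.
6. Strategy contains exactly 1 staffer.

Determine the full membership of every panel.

Strategy = {Beck}; Research = {Lior, Rosa}; Governance = {}

From (2): Beck ∉ Research.
(4): Governance already has 0, so the rest are out.
Suppose Beck ∉ Strategy: no assignment then satisfies all the clues, so Beck ∈ Strategy.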